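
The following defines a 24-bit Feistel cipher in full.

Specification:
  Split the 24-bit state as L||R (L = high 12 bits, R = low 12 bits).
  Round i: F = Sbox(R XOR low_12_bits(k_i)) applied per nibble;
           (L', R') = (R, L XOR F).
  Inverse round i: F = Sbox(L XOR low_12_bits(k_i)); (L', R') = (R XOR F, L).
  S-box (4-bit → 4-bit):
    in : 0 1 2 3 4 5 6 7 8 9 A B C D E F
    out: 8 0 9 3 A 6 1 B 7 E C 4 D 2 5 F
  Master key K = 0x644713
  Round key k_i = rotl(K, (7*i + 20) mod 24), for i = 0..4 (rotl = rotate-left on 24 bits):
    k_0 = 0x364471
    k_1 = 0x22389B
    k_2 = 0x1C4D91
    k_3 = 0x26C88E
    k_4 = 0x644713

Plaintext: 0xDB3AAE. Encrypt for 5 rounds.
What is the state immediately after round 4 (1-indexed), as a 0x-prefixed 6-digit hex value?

0x7D6D42

s_0 = plaintext = 0xDB3AAE
s_1 = Round(s_0, k_0) = 0xAAE89C
s_2 = Round(s_1, k_1) = 0x89C225
s_3 = Round(s_2, k_2) = 0x2257D6
s_4 = Round(s_3, k_3) = 0x7D6D42
s_5 = Round(s_4, k_4) = 0xD42BB6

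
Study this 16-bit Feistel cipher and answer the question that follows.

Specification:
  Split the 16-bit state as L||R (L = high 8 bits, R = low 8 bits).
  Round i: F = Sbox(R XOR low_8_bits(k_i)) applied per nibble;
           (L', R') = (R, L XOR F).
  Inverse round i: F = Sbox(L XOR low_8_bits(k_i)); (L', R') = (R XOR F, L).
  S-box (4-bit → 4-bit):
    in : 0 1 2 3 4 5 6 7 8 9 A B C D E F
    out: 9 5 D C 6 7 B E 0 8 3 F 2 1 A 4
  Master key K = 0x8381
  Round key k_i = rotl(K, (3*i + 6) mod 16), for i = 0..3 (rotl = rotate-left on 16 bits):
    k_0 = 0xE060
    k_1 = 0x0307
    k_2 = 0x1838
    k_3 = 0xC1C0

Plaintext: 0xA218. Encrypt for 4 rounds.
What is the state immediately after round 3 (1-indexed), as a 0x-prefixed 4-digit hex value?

s_0 = plaintext = 0xA218
s_1 = Round(s_0, k_0) = 0x1842
s_2 = Round(s_1, k_1) = 0x427F
s_3 = Round(s_2, k_2) = 0x7F2C
s_4 = Round(s_3, k_3) = 0x2CDD

0x7F2C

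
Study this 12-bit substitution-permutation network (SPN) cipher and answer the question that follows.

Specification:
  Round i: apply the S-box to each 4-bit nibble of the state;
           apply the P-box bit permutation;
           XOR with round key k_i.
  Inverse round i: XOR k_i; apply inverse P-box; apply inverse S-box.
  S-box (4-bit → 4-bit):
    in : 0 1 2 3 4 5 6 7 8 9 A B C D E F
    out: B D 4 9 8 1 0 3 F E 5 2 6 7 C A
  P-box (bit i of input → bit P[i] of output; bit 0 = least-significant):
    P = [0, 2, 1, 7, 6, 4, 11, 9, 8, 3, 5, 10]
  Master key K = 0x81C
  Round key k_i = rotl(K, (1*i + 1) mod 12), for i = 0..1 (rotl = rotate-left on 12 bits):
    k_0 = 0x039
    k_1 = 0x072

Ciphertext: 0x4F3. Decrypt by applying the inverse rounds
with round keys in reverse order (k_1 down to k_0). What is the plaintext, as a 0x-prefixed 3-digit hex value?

0xF72

s_0 = ciphertext = 0x4F3
s_1 = InvRound(s_0, k_1) = 0x463
s_2 = InvRound(s_1, k_0) = 0xF72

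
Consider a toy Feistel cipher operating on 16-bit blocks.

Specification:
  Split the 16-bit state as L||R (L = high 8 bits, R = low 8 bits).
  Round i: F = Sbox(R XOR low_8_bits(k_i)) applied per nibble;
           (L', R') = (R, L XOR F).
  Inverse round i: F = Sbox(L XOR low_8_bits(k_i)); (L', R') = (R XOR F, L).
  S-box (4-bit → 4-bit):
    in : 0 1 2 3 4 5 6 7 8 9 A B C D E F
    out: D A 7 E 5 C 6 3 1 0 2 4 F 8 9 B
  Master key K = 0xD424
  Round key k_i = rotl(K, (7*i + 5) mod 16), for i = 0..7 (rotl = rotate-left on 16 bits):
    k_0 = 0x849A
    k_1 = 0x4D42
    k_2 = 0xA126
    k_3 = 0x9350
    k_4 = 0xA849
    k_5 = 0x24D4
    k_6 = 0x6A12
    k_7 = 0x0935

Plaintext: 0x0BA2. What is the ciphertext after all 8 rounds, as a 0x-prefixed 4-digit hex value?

0xE29E

s_0 = plaintext = 0x0BA2
s_1 = Round(s_0, k_0) = 0xA2EA
s_2 = Round(s_1, k_1) = 0xEA83
s_3 = Round(s_2, k_2) = 0x83C6
s_4 = Round(s_3, k_3) = 0xC685
s_5 = Round(s_4, k_4) = 0x8539
s_6 = Round(s_5, k_5) = 0x391D
s_7 = Round(s_6, k_6) = 0x1DE2
s_8 = Round(s_7, k_7) = 0xE29E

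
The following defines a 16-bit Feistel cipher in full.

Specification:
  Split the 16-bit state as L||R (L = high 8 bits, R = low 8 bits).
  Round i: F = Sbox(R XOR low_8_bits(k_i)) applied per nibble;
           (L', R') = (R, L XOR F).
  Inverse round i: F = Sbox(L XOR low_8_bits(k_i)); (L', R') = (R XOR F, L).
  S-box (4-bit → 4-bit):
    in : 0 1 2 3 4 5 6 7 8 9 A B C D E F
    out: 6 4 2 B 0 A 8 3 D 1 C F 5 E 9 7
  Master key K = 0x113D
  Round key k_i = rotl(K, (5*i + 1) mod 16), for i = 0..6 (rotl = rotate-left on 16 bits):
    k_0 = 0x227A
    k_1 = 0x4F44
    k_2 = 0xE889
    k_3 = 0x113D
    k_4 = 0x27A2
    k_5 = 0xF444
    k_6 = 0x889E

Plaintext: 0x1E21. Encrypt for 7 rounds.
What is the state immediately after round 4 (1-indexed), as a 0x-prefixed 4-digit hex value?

0x53D2

s_0 = plaintext = 0x1E21
s_1 = Round(s_0, k_0) = 0x21B1
s_2 = Round(s_1, k_1) = 0xB15B
s_3 = Round(s_2, k_2) = 0x5B53
s_4 = Round(s_3, k_3) = 0x53D2
s_5 = Round(s_4, k_4) = 0xD265
s_6 = Round(s_5, k_5) = 0x65F6
s_7 = Round(s_6, k_6) = 0xF6E8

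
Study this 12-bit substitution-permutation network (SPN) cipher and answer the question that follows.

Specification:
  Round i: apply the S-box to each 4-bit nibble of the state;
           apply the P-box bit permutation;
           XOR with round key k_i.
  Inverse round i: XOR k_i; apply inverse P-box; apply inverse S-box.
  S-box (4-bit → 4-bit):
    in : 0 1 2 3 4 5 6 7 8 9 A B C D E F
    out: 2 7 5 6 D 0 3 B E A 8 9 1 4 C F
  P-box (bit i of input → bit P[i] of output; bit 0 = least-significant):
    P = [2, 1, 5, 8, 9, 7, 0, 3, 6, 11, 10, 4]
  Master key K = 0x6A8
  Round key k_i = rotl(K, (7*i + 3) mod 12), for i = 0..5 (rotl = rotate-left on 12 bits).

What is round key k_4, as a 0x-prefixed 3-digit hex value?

K = 0x6A8
k_0 = rotl(K, (7*0+3) mod 12) = rotl(K, 3) = 0x543
k_1 = rotl(K, (7*1+3) mod 12) = rotl(K, 10) = 0x1AA
k_2 = rotl(K, (7*2+3) mod 12) = rotl(K, 5) = 0x50D
k_3 = rotl(K, (7*3+3) mod 12) = rotl(K, 0) = 0x6A8
k_4 = rotl(K, (7*4+3) mod 12) = rotl(K, 7) = 0x435

0x435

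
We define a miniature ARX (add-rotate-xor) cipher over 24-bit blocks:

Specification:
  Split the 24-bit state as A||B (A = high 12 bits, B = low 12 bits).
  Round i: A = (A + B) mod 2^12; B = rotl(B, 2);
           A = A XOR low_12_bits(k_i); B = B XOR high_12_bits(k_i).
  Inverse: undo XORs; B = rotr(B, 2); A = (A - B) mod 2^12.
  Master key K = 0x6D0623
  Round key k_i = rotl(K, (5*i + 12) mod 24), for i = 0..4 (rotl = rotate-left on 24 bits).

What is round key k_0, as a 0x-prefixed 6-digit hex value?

0x6236D0

K = 0x6D0623
k_0 = rotl(K, (5*0+12) mod 24) = rotl(K, 12) = 0x6236D0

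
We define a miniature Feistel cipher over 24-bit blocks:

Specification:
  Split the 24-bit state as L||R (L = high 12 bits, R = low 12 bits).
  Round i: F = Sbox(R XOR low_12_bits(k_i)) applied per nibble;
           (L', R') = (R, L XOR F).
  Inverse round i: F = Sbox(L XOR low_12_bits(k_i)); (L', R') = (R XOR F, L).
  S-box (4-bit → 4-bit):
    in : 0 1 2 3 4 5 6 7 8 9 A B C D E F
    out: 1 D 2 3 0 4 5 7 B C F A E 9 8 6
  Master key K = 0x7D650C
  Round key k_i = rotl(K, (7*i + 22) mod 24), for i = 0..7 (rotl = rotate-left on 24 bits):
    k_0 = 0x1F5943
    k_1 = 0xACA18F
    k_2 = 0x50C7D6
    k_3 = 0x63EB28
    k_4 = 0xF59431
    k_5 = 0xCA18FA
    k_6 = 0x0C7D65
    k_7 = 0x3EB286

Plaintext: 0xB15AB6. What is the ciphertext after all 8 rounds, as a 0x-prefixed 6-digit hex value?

s_0 = plaintext = 0xB15AB6
s_1 = Round(s_0, k_0) = 0xAB6871
s_2 = Round(s_1, k_1) = 0x8716DE
s_3 = Round(s_2, k_2) = 0x6DE56A
s_4 = Round(s_3, k_3) = 0x56AEDC
s_5 = Round(s_4, k_4) = 0xEDCAE3
s_6 = Round(s_5, k_5) = 0xAE3C00
s_7 = Round(s_6, k_6) = 0xC007B7
s_8 = Round(s_7, k_7) = 0x7B783D

0x7B783D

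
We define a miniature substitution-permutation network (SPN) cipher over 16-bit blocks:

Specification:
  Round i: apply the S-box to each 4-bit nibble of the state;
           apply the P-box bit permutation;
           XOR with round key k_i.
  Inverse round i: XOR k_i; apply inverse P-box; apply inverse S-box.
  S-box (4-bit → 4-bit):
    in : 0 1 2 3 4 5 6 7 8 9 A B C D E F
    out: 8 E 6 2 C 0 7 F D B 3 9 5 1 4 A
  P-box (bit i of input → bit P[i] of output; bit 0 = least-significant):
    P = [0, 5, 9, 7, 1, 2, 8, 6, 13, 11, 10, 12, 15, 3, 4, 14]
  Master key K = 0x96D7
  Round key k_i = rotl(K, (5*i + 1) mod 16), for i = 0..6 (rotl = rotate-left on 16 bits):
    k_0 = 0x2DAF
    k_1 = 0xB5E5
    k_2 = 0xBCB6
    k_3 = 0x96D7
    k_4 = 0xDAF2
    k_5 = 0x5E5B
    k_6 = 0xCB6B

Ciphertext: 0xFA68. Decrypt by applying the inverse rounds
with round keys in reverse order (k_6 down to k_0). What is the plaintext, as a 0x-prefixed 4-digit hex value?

s_0 = ciphertext = 0xFA68
s_1 = InvRound(s_0, k_6) = 0x5BCD
s_2 = InvRound(s_1, k_5) = 0xEE60
s_3 = InvRound(s_2, k_4) = 0xE8D0
s_4 = InvRound(s_3, k_3) = 0x07AC
s_5 = InvRound(s_4, k_2) = 0x69CE
s_6 = InvRound(s_5, k_1) = 0x91DA
s_7 = InvRound(s_6, k_0) = 0xC7FA

0xC7FA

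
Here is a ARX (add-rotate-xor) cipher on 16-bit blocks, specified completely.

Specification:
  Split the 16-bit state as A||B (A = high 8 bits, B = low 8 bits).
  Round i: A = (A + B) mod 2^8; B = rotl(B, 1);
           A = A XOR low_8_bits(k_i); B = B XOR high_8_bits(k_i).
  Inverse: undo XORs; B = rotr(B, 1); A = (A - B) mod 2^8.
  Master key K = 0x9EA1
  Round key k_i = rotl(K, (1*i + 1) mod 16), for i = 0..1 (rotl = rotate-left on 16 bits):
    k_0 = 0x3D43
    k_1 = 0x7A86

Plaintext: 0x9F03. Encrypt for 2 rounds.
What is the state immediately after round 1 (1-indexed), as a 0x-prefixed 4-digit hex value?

0xE13B

s_0 = plaintext = 0x9F03
s_1 = Round(s_0, k_0) = 0xE13B
s_2 = Round(s_1, k_1) = 0x9A0C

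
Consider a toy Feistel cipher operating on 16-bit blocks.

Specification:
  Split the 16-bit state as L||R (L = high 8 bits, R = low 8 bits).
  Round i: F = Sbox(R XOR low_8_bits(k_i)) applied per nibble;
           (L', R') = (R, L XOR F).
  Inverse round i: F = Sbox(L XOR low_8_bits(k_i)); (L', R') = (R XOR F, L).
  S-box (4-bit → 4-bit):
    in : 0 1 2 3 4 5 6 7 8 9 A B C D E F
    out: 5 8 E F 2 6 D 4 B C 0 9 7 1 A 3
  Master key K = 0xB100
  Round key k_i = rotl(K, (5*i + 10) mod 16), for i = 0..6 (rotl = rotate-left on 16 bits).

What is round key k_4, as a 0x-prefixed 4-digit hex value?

K = 0xB100
k_0 = rotl(K, (5*0+10) mod 16) = rotl(K, 10) = 0x02C4
k_1 = rotl(K, (5*1+10) mod 16) = rotl(K, 15) = 0x5880
k_2 = rotl(K, (5*2+10) mod 16) = rotl(K, 4) = 0x100B
k_3 = rotl(K, (5*3+10) mod 16) = rotl(K, 9) = 0x0162
k_4 = rotl(K, (5*4+10) mod 16) = rotl(K, 14) = 0x2C40

0x2C40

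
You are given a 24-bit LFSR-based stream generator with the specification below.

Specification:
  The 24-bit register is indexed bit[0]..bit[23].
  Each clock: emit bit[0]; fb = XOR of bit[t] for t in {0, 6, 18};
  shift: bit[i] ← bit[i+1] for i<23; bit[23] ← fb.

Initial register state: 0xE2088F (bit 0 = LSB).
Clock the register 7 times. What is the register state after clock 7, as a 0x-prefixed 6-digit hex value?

0xABC411

reg_0 = 0xE2088F
clock 1: out=1, reg = 0xF10447
clock 2: out=1, reg = 0x788223
clock 3: out=1, reg = 0xBC4111
clock 4: out=1, reg = 0x5E2088
clock 5: out=0, reg = 0xAF1044
clock 6: out=0, reg = 0x578822
clock 7: out=0, reg = 0xABC411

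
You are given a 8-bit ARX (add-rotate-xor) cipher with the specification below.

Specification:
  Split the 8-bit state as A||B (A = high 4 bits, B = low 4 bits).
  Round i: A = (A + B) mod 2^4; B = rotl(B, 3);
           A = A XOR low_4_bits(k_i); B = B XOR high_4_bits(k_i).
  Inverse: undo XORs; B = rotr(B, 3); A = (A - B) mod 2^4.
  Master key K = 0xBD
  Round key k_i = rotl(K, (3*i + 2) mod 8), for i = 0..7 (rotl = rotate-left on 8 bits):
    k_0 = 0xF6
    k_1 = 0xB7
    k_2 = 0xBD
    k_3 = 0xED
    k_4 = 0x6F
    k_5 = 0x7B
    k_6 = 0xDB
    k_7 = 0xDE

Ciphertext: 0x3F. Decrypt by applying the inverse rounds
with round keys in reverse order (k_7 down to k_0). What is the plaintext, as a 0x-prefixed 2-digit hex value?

s_0 = ciphertext = 0x3F
s_1 = InvRound(s_0, k_7) = 0x94
s_2 = InvRound(s_1, k_6) = 0xF3
s_3 = InvRound(s_2, k_5) = 0xC8
s_4 = InvRound(s_3, k_4) = 0x6D
s_5 = InvRound(s_4, k_3) = 0x56
s_6 = InvRound(s_5, k_2) = 0xDB
s_7 = InvRound(s_6, k_1) = 0xA0
s_8 = InvRound(s_7, k_0) = 0xDF

0xDF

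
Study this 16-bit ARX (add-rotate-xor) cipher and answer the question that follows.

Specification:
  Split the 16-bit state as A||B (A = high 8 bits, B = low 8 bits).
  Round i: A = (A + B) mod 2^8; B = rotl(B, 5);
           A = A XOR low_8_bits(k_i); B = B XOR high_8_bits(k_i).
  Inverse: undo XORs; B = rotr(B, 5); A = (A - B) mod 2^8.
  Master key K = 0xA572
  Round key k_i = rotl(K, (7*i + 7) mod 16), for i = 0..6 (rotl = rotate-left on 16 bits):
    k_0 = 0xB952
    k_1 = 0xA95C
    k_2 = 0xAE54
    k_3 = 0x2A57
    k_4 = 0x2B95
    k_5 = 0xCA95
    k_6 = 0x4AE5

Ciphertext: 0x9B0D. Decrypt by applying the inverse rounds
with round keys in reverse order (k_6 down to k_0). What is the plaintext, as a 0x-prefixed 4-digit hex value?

0xE90E

s_0 = ciphertext = 0x9B0D
s_1 = InvRound(s_0, k_6) = 0x443A
s_2 = InvRound(s_1, k_5) = 0x4A87
s_3 = InvRound(s_2, k_4) = 0x7A65
s_4 = InvRound(s_3, k_3) = 0xB37A
s_5 = InvRound(s_4, k_2) = 0x41A6
s_6 = InvRound(s_5, k_1) = 0xA578
s_7 = InvRound(s_6, k_0) = 0xE90E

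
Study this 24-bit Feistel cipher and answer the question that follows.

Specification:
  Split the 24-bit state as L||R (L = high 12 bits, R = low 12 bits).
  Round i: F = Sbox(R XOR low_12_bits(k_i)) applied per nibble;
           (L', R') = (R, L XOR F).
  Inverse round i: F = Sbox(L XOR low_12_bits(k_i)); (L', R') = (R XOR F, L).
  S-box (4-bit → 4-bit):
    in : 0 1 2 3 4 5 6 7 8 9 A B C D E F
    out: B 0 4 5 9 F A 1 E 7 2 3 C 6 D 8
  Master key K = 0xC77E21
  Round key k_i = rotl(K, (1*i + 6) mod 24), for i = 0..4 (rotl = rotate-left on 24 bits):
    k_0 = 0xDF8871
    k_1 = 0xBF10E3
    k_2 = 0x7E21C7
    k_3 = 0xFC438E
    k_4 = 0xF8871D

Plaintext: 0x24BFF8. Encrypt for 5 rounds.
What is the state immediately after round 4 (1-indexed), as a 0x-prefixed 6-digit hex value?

0x08DFD5

s_0 = plaintext = 0x24BFF8
s_1 = Round(s_0, k_0) = 0xFF83AC
s_2 = Round(s_1, k_1) = 0x3ACA60
s_3 = Round(s_2, k_2) = 0xA6008D
s_4 = Round(s_3, k_3) = 0x08DFD5
s_5 = Round(s_4, k_4) = 0xFD5E43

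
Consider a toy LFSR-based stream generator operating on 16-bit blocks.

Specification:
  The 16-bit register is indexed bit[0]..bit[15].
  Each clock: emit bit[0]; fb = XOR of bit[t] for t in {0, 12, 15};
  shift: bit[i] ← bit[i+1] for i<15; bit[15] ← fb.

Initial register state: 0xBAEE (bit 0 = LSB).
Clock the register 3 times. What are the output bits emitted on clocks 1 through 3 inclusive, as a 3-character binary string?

011

reg_0 = 0xBAEE
clock 1: out=0, reg = 0x5D77
clock 2: out=1, reg = 0x2EBB
clock 3: out=1, reg = 0x975D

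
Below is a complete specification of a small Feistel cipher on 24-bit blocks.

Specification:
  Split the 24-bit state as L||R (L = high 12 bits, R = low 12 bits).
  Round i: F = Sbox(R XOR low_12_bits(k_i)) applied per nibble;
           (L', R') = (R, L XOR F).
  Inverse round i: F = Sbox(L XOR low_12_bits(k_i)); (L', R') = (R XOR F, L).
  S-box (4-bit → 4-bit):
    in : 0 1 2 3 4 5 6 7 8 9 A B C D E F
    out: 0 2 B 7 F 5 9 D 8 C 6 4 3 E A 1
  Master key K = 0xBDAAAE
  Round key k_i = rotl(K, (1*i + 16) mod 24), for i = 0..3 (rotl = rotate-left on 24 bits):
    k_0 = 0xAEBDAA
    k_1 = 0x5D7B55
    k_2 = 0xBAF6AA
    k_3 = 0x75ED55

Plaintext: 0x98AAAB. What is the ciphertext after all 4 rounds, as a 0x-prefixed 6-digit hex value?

s_0 = plaintext = 0x98AAAB
s_1 = Round(s_0, k_0) = 0xAAB488
s_2 = Round(s_1, k_1) = 0x488B45
s_3 = Round(s_2, k_2) = 0xB45A29
s_4 = Round(s_3, k_3) = 0xA29696

0xA29696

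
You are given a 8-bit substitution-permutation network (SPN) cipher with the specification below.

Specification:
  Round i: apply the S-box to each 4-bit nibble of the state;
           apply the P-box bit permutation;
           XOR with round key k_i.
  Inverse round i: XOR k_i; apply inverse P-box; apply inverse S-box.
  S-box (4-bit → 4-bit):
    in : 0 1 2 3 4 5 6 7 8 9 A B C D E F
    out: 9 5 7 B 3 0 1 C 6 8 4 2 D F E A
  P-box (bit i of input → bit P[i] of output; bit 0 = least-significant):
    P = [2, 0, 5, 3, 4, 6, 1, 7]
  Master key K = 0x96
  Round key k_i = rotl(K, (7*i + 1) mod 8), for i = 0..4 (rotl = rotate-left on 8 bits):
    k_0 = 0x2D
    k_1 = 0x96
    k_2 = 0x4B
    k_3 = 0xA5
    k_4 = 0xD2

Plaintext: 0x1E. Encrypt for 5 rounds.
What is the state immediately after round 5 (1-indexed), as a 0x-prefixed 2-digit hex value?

0x02

s_0 = plaintext = 0x1E
s_1 = Round(s_0, k_0) = 0x16
s_2 = Round(s_1, k_1) = 0x80
s_3 = Round(s_2, k_2) = 0x05
s_4 = Round(s_3, k_3) = 0x35
s_5 = Round(s_4, k_4) = 0x02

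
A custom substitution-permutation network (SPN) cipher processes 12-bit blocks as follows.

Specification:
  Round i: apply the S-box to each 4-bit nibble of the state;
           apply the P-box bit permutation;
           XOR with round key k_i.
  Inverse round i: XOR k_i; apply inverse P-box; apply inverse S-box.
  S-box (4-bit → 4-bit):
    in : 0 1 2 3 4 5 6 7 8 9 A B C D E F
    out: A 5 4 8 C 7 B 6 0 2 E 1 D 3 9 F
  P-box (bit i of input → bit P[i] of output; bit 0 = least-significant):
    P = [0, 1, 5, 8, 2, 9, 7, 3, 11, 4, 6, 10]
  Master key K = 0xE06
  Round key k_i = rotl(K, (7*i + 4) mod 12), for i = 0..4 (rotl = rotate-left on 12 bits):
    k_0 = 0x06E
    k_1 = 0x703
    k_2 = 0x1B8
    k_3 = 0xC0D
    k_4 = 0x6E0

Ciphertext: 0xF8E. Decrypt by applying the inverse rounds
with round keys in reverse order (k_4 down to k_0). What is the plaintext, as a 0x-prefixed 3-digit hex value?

0xECE

s_0 = ciphertext = 0xF8E
s_1 = InvRound(s_0, k_4) = 0x1EA
s_2 = InvRound(s_1, k_3) = 0xC1F
s_3 = InvRound(s_2, k_2) = 0xE1F
s_4 = InvRound(s_3, k_1) = 0xDE3
s_5 = InvRound(s_4, k_0) = 0xECE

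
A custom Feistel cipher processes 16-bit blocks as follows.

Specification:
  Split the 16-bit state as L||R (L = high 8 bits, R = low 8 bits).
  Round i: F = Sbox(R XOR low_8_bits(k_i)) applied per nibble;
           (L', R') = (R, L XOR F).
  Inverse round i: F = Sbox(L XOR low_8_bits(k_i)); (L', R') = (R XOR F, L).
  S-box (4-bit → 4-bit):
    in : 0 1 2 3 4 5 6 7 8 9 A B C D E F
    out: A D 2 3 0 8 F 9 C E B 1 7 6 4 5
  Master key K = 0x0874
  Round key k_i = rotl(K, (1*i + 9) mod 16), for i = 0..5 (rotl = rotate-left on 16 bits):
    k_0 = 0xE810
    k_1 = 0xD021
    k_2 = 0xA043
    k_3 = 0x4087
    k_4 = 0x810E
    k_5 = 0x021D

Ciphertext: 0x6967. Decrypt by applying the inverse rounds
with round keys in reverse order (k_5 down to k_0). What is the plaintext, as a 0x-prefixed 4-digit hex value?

s_0 = ciphertext = 0x6967
s_1 = InvRound(s_0, k_5) = 0xF769
s_2 = InvRound(s_1, k_4) = 0x37F7
s_3 = InvRound(s_2, k_3) = 0xED37
s_4 = InvRound(s_3, k_2) = 0x83ED
s_5 = InvRound(s_4, k_1) = 0x5F83
s_6 = InvRound(s_5, k_0) = 0x865F

0x865F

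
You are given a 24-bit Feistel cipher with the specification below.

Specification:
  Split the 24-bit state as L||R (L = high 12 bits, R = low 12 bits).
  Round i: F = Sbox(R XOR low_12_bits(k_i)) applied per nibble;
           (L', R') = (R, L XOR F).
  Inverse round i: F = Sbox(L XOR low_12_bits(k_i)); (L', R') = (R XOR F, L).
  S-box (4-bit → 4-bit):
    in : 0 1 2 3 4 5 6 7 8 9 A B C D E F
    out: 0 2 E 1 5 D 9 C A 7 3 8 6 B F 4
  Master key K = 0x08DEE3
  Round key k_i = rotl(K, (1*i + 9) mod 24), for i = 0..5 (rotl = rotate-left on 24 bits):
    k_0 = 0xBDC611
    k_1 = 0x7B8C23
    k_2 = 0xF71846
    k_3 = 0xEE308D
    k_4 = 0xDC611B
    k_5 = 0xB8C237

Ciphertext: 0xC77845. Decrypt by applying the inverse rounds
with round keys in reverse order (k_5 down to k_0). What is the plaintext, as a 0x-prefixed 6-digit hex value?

0xBF169D

s_0 = ciphertext = 0xC77845
s_1 = InvRound(s_0, k_5) = 0x715C77
s_2 = InvRound(s_1, k_4) = 0x578715
s_3 = InvRound(s_2, k_3) = 0xA58578
s_4 = InvRound(s_3, k_2) = 0xB57A58
s_5 = InvRound(s_4, k_1) = 0x69DB57
s_6 = InvRound(s_5, k_0) = 0xBF169D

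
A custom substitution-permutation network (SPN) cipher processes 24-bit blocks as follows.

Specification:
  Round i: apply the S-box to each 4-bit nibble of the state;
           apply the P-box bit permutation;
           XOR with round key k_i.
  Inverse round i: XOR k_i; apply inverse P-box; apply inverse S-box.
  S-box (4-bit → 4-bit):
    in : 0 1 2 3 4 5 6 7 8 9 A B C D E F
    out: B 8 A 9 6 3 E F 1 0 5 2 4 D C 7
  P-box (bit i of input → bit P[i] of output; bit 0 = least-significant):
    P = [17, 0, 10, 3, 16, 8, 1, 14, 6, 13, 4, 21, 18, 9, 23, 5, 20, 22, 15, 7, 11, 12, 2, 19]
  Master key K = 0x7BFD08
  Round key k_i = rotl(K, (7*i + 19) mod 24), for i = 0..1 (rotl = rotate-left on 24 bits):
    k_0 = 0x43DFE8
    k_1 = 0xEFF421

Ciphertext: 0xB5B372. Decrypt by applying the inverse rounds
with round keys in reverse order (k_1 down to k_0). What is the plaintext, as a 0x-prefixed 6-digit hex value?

0xC08B6F

s_0 = ciphertext = 0xB5B372
s_1 = InvRound(s_0, k_1) = 0x15BA6F
s_2 = InvRound(s_1, k_0) = 0xC08B6F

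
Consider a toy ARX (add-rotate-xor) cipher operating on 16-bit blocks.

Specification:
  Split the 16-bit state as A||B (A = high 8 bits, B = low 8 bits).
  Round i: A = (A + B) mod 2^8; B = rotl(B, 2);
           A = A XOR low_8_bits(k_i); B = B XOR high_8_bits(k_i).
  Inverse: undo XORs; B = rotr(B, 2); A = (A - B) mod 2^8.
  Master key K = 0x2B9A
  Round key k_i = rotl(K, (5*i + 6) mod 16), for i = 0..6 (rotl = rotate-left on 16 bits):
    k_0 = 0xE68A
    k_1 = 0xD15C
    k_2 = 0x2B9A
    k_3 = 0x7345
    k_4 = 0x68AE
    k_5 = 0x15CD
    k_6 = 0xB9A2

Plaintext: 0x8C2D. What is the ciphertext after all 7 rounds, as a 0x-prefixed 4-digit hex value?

0x8AFE

s_0 = plaintext = 0x8C2D
s_1 = Round(s_0, k_0) = 0x3352
s_2 = Round(s_1, k_1) = 0xD998
s_3 = Round(s_2, k_2) = 0xEB49
s_4 = Round(s_3, k_3) = 0x7156
s_5 = Round(s_4, k_4) = 0x6931
s_6 = Round(s_5, k_5) = 0x57D1
s_7 = Round(s_6, k_6) = 0x8AFE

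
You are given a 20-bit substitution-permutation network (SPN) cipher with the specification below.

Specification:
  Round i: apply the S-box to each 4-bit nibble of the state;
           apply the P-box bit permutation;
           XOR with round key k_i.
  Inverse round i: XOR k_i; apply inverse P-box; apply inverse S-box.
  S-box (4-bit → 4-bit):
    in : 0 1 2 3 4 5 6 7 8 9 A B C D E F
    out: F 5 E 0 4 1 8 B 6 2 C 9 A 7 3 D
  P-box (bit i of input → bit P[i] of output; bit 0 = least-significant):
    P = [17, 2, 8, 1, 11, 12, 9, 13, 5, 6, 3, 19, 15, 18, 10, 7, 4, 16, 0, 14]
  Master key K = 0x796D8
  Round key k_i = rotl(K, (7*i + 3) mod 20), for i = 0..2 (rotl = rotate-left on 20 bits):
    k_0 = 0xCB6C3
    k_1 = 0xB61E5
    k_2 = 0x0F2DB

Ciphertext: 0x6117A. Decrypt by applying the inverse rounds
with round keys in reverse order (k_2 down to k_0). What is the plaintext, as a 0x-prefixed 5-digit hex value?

s_0 = ciphertext = 0x6117A
s_1 = InvRound(s_0, k_2) = 0xA75A1
s_2 = InvRound(s_1, k_1) = 0x94999
s_3 = InvRound(s_2, k_0) = 0x7D80A

0x7D80A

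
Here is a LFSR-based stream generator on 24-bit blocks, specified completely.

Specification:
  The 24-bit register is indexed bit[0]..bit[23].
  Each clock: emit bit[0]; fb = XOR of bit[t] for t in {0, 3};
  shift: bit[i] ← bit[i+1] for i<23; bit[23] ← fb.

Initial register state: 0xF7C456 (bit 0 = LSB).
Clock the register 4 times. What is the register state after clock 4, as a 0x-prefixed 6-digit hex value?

0xCF7C45

reg_0 = 0xF7C456
clock 1: out=0, reg = 0x7BE22B
clock 2: out=1, reg = 0x3DF115
clock 3: out=1, reg = 0x9EF88A
clock 4: out=0, reg = 0xCF7C45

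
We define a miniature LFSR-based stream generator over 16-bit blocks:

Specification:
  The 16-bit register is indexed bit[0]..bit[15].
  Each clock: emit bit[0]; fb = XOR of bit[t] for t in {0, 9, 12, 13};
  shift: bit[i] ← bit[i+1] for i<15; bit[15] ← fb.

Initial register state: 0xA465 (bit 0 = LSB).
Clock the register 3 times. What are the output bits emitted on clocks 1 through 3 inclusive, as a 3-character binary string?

101

reg_0 = 0xA465
clock 1: out=1, reg = 0x5232
clock 2: out=0, reg = 0x2919
clock 3: out=1, reg = 0x148C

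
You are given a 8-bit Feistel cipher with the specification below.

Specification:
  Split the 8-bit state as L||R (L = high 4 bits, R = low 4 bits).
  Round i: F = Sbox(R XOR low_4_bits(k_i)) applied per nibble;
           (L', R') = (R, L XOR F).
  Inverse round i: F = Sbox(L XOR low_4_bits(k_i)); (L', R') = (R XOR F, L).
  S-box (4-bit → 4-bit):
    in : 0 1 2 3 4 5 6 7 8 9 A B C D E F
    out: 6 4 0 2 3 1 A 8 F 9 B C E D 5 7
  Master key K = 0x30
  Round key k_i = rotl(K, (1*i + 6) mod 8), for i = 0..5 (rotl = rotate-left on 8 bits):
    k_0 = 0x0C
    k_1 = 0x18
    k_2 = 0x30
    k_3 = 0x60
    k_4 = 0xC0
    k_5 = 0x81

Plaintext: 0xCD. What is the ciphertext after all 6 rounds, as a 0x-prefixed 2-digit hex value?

s_0 = plaintext = 0xCD
s_1 = Round(s_0, k_0) = 0xD8
s_2 = Round(s_1, k_1) = 0x8B
s_3 = Round(s_2, k_2) = 0xB4
s_4 = Round(s_3, k_3) = 0x48
s_5 = Round(s_4, k_4) = 0x8B
s_6 = Round(s_5, k_5) = 0xB3

0xB3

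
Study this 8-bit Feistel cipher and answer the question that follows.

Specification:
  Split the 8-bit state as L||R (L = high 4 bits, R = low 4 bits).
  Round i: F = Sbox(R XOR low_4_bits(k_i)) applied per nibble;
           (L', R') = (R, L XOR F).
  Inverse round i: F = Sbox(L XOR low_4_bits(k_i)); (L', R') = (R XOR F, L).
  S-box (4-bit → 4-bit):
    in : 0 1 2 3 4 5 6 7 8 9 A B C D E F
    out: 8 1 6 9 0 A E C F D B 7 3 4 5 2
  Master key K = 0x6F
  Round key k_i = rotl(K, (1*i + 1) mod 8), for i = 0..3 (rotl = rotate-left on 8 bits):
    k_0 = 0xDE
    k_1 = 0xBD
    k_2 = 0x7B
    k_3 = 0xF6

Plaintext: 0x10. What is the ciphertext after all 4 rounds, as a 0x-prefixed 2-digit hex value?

s_0 = plaintext = 0x10
s_1 = Round(s_0, k_0) = 0x04
s_2 = Round(s_1, k_1) = 0x4D
s_3 = Round(s_2, k_2) = 0xDA
s_4 = Round(s_3, k_3) = 0xAE

0xAE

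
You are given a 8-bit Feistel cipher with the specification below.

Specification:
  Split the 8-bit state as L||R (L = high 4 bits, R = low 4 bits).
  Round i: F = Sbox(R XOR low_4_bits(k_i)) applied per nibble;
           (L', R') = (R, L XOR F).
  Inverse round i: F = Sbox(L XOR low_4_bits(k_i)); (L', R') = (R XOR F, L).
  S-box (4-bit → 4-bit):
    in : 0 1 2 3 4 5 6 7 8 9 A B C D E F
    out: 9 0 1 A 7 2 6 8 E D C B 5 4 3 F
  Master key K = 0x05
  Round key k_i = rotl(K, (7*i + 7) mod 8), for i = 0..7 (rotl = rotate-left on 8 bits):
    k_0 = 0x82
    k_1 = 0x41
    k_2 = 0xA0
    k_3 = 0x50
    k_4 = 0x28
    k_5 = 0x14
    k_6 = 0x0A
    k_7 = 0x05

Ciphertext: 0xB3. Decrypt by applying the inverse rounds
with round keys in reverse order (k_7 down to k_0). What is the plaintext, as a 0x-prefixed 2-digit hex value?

s_0 = ciphertext = 0xB3
s_1 = InvRound(s_0, k_7) = 0x0B
s_2 = InvRound(s_1, k_6) = 0x70
s_3 = InvRound(s_2, k_5) = 0xA7
s_4 = InvRound(s_3, k_4) = 0x6A
s_5 = InvRound(s_4, k_3) = 0xC6
s_6 = InvRound(s_5, k_2) = 0x3C
s_7 = InvRound(s_6, k_1) = 0xD3
s_8 = InvRound(s_7, k_0) = 0xCD

0xCD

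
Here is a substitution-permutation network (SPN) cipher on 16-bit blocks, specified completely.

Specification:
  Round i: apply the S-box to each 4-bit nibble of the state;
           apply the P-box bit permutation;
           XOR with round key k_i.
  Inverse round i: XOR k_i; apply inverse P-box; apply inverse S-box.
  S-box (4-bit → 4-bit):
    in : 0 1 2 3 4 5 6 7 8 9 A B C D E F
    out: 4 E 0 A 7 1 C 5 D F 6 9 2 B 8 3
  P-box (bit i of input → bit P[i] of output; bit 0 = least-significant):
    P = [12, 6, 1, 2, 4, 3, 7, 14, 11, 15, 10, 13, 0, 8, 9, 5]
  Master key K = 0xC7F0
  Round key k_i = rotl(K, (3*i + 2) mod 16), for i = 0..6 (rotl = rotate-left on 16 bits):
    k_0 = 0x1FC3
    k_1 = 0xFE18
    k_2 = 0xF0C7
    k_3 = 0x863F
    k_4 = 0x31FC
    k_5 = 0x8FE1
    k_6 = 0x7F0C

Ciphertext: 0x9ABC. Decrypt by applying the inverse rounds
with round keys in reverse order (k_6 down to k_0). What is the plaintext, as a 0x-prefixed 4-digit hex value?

0x992F

s_0 = ciphertext = 0x9ABC
s_1 = InvRound(s_0, k_6) = 0x3182
s_2 = InvRound(s_1, k_5) = 0x8924
s_3 = InvRound(s_2, k_4) = 0x2D4F
s_4 = InvRound(s_3, k_3) = 0x1D5C
s_5 = InvRound(s_4, k_2) = 0xF990
s_6 = InvRound(s_5, k_1) = 0xA0A2
s_7 = InvRound(s_6, k_0) = 0x992F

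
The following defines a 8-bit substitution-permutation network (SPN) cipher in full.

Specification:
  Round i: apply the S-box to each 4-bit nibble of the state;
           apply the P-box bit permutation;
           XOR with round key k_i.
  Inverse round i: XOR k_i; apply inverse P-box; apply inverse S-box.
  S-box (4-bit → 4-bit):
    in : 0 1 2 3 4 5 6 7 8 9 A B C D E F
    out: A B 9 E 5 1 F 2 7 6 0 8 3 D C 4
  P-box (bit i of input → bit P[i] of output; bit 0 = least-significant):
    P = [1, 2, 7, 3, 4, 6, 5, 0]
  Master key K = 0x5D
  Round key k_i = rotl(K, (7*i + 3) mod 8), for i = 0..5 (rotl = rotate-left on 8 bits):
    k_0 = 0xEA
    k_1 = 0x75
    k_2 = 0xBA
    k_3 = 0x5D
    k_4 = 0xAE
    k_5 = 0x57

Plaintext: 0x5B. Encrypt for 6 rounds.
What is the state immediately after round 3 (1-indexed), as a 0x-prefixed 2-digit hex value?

s_0 = plaintext = 0x5B
s_1 = Round(s_0, k_0) = 0xF2
s_2 = Round(s_1, k_1) = 0x5F
s_3 = Round(s_2, k_2) = 0x2A
s_4 = Round(s_3, k_3) = 0x4C
s_5 = Round(s_4, k_4) = 0x98
s_6 = Round(s_5, k_5) = 0xB1

0x2A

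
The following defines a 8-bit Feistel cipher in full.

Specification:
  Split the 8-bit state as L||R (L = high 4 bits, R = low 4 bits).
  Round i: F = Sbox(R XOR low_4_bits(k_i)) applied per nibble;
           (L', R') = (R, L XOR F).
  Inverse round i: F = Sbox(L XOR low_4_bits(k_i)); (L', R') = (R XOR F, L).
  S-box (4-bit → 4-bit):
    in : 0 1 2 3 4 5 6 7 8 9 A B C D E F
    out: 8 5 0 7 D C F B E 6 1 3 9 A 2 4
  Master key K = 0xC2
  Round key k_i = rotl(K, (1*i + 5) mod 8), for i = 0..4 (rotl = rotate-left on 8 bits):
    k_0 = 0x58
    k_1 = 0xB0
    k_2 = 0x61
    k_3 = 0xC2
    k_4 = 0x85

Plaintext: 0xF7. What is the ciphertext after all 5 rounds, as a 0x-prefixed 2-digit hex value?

s_0 = plaintext = 0xF7
s_1 = Round(s_0, k_0) = 0x7B
s_2 = Round(s_1, k_1) = 0xB4
s_3 = Round(s_2, k_2) = 0x47
s_4 = Round(s_3, k_3) = 0x78
s_5 = Round(s_4, k_4) = 0x8D

0x8D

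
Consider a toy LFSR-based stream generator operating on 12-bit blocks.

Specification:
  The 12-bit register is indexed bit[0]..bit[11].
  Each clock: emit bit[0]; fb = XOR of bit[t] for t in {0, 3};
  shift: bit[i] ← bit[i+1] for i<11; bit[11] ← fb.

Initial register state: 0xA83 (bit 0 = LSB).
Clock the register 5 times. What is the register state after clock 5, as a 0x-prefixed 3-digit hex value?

0x9D4

reg_0 = 0xA83
clock 1: out=1, reg = 0xD41
clock 2: out=1, reg = 0xEA0
clock 3: out=0, reg = 0x750
clock 4: out=0, reg = 0x3A8
clock 5: out=0, reg = 0x9D4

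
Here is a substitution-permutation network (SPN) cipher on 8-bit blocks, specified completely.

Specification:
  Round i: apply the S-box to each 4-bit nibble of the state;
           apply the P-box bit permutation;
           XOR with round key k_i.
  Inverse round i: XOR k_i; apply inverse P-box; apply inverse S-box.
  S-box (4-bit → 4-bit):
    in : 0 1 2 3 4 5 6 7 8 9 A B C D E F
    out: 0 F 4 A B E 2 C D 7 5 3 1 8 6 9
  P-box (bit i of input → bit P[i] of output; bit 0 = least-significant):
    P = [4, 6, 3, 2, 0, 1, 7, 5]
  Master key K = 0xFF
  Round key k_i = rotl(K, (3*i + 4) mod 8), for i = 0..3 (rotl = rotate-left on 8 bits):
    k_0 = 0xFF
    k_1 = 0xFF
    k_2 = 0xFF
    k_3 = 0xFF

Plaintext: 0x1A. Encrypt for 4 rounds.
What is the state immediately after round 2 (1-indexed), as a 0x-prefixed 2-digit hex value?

0x88

s_0 = plaintext = 0x1A
s_1 = Round(s_0, k_0) = 0x44
s_2 = Round(s_1, k_1) = 0x88
s_3 = Round(s_2, k_2) = 0x42
s_4 = Round(s_3, k_3) = 0xD4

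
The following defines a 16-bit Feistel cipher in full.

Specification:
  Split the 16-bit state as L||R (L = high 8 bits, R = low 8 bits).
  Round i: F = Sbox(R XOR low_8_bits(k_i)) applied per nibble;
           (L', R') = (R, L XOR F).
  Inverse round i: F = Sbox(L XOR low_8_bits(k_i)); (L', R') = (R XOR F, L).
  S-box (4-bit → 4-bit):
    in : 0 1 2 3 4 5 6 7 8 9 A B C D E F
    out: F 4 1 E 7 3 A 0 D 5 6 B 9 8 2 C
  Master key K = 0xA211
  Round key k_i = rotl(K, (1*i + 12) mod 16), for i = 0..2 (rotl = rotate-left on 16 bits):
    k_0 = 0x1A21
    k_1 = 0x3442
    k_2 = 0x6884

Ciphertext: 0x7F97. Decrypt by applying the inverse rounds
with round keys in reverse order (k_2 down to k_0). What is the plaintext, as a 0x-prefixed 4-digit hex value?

0x153D

s_0 = ciphertext = 0x7F97
s_1 = InvRound(s_0, k_2) = 0x5C7F
s_2 = InvRound(s_1, k_1) = 0x3D5C
s_3 = InvRound(s_2, k_0) = 0x153D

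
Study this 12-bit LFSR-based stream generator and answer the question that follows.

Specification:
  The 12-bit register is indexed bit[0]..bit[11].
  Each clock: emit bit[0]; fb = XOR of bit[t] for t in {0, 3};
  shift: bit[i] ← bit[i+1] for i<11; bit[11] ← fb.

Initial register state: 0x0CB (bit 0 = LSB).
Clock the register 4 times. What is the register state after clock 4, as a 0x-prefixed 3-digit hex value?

0x20C

reg_0 = 0x0CB
clock 1: out=1, reg = 0x065
clock 2: out=1, reg = 0x832
clock 3: out=0, reg = 0x419
clock 4: out=1, reg = 0x20C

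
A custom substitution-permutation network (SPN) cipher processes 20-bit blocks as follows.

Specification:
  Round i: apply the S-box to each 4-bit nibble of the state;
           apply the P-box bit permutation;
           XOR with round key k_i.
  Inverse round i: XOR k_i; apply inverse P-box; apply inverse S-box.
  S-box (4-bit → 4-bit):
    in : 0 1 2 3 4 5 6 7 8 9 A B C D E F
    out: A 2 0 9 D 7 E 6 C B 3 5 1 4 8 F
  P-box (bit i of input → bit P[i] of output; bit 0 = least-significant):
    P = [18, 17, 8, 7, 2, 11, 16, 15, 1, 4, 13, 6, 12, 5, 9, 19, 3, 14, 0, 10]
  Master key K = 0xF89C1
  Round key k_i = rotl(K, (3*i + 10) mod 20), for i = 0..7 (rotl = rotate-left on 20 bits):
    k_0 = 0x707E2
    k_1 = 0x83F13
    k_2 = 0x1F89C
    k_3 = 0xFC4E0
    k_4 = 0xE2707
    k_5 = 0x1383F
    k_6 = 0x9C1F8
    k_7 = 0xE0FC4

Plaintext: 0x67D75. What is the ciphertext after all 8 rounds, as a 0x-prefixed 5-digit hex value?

s_0 = plaintext = 0x67D75
s_1 = Round(s_0, k_0) = 0x068C3
s_2 = Round(s_1, k_1) = 0x459F7
s_3 = Round(s_2, k_2) = 0x267E3
s_4 = Round(s_3, k_3) = 0x36650
s_5 = Round(s_4, k_4) = 0x509FB
s_6 = Round(s_5, k_5) = 0xCF140
s_7 = Round(s_6, k_6) = 0x25344
s_8 = Round(s_7, k_7) = 0xB9C22

0xB9C22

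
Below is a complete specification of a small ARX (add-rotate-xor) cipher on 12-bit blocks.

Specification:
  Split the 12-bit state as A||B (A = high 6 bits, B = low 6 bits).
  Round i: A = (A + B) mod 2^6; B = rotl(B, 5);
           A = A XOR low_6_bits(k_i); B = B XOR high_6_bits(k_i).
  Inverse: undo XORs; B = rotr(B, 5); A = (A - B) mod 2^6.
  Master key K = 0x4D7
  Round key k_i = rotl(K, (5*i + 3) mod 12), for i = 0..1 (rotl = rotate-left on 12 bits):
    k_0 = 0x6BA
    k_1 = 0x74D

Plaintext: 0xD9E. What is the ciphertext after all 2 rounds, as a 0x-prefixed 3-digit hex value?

s_0 = plaintext = 0xD9E
s_1 = Round(s_0, k_0) = 0xB95
s_2 = Round(s_1, k_1) = 0x3B7

0x3B7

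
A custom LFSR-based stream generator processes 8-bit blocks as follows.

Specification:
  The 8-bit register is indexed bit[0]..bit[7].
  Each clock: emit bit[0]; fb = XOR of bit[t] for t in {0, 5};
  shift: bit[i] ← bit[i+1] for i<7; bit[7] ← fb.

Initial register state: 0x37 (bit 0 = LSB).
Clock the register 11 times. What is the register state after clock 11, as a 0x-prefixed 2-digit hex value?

0xC0

reg_0 = 0x37
clock 1: out=1, reg = 0x1B
clock 2: out=1, reg = 0x8D
clock 3: out=1, reg = 0xC6
clock 4: out=0, reg = 0x63
clock 5: out=1, reg = 0x31
clock 6: out=1, reg = 0x18
clock 7: out=0, reg = 0x0C
clock 8: out=0, reg = 0x06
clock 9: out=0, reg = 0x03
clock 10: out=1, reg = 0x81
clock 11: out=1, reg = 0xC0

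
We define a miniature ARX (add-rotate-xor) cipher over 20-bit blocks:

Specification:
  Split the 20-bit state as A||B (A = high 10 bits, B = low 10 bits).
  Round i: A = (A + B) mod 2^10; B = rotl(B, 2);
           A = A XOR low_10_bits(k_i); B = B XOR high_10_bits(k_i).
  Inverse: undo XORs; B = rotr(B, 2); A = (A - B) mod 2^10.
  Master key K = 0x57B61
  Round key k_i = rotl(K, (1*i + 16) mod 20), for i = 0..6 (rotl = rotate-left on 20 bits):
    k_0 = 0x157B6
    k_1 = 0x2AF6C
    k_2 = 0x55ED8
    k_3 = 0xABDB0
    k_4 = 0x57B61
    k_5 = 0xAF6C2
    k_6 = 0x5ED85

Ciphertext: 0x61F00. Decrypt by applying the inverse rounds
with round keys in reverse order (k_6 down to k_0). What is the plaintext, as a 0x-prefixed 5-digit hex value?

0x6DA02

s_0 = ciphertext = 0x61F00
s_1 = InvRound(s_0, k_6) = 0x1939E
s_2 = InvRound(s_1, k_5) = 0xD7B48
s_3 = InvRound(s_2, k_4) = 0x6EA85
s_4 = InvRound(s_3, k_3) = 0x8020A
s_5 = InvRound(s_4, k_2) = 0xC05D7
s_6 = InvRound(s_5, k_1) = 0x0385F
s_7 = InvRound(s_6, k_0) = 0x6DA02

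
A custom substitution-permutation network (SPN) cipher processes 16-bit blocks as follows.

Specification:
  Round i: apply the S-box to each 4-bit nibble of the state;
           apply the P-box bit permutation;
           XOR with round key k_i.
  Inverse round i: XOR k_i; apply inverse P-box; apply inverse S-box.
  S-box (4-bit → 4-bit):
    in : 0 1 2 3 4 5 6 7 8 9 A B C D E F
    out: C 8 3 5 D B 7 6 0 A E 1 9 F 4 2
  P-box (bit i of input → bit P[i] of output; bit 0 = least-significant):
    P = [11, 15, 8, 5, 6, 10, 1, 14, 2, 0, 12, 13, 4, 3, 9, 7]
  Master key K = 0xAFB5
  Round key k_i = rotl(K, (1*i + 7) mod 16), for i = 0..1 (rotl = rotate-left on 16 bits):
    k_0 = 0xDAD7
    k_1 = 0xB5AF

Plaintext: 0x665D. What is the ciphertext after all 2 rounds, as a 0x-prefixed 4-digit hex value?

0x5208

s_0 = plaintext = 0x665D
s_1 = Round(s_0, k_0) = 0x05AA
s_2 = Round(s_1, k_1) = 0x5208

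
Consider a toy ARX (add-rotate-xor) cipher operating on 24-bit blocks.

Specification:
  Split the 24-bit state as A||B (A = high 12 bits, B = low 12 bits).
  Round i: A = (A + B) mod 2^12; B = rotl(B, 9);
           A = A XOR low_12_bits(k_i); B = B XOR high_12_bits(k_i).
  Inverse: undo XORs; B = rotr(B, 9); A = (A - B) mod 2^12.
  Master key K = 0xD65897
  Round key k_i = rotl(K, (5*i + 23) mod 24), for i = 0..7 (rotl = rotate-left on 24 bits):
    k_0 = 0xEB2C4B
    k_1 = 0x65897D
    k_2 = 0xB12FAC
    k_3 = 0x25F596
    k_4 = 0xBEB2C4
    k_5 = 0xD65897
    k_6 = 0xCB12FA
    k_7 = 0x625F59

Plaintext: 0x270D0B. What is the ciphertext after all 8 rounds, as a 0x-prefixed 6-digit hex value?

s_0 = plaintext = 0x270D0B
s_1 = Round(s_0, k_0) = 0x330913
s_2 = Round(s_1, k_1) = 0x53E17A
s_3 = Round(s_2, k_2) = 0x914F3D
s_4 = Round(s_3, k_3) = 0xDC79B8
s_5 = Round(s_4, k_4) = 0x5BBADC
s_6 = Round(s_5, k_5) = 0x80043E
s_7 = Round(s_6, k_6) = 0xEC4036
s_8 = Round(s_7, k_7) = 0x1A3A23

0x1A3A23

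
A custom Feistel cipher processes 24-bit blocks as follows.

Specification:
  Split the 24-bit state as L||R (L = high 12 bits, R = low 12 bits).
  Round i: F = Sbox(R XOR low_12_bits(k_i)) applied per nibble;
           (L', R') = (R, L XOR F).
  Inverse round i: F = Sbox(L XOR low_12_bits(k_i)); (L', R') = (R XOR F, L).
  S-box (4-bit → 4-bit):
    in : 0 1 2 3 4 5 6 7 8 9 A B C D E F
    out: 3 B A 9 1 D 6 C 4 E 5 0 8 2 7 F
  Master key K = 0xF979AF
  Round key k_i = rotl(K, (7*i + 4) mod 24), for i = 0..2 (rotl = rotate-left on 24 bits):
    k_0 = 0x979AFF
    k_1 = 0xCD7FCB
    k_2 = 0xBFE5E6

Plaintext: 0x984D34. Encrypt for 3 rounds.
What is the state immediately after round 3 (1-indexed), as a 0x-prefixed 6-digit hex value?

0x8BB7D6

s_0 = plaintext = 0x984D34
s_1 = Round(s_0, k_0) = 0xD34504
s_2 = Round(s_1, k_1) = 0x5048BB
s_3 = Round(s_2, k_2) = 0x8BB7D6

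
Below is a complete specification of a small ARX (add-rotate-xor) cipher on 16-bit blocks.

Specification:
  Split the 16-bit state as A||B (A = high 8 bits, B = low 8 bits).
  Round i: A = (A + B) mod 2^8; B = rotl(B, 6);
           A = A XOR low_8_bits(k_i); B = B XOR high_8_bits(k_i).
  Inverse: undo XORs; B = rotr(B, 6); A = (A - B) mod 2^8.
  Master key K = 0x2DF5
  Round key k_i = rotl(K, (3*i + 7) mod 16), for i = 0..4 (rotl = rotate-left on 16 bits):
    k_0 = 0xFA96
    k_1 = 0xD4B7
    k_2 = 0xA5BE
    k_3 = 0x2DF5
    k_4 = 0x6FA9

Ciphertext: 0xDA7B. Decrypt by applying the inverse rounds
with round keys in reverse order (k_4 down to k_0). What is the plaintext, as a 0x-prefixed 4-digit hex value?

0x13B2

s_0 = ciphertext = 0xDA7B
s_1 = InvRound(s_0, k_4) = 0x2350
s_2 = InvRound(s_1, k_3) = 0xE1F5
s_3 = InvRound(s_2, k_2) = 0x1E41
s_4 = InvRound(s_3, k_1) = 0x5356
s_5 = InvRound(s_4, k_0) = 0x13B2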